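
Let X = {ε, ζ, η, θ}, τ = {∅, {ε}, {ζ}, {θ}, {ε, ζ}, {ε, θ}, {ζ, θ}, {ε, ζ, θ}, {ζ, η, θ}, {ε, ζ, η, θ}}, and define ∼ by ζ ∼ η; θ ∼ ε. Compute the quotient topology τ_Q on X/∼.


X/∼ = {[ε=θ], [ζ=η]}; |τ_Q| = 3.

Equivalence classes: [ε=θ], [ζ=η].
Quotient map π: X → X/∼ sends ε ↦ [ε=θ], ζ ↦ [ζ=η], η ↦ [ζ=η], θ ↦ [ε=θ].
For each subset V ⊆ X/∼, compute π^{-1}(V) ⊆ X and check whether π^{-1}(V) ∈ τ. V is open in τ_Q iff π^{-1}(V) ∈ τ.
  V = {}: π^{-1}(V) = ∅ ∈ τ ✓.
  V = {[ε=θ]}: π^{-1}(V) = {ε, θ} ∈ τ ✓.
  V = {[ζ=η]}: π^{-1}(V) = {ζ, η} ∉ τ ✗.
  V = {[ε=θ], [ζ=η]}: π^{-1}(V) = {ε, ζ, η, θ} ∈ τ ✓.
Open sets in the quotient: τ_Q = {{}, {[ε=θ]}, {[ε=θ], [ζ=η]}} (3 elements).


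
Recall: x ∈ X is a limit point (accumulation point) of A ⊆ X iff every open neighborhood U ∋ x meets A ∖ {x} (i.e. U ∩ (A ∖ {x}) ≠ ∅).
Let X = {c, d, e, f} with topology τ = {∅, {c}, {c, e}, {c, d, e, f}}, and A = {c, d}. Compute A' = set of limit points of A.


A' = {d, e, f}

For each x ∈ X, list the open sets U ∈ τ with x ∈ U, then check whether U ∩ (A ∖ {x}) ≠ ∅ for every such U.
  x = c: open {c} ∋ x has {c} ∩ (A ∖ {c}) = ∅, so x is NOT a limit point.
  x = d: opens ∋ x are {c, d, e, f}; each meets A ∖ {d}, so x IS a limit point.
  x = e: opens ∋ x are {c, e}, {c, d, e, f}; each meets A ∖ {e}, so x IS a limit point.
  x = f: opens ∋ x are {c, d, e, f}; each meets A ∖ {f}, so x IS a limit point.
Collecting: A' = {d, e, f}.


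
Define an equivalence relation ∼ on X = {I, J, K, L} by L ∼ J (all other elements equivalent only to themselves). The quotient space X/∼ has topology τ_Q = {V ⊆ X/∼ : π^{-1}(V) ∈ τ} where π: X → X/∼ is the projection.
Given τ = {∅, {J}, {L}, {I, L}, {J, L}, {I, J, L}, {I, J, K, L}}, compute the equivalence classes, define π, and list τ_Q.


X/∼ = {[I], [J=L], [K]}; |τ_Q| = 4.

Equivalence classes: [I], [J=L], [K].
Quotient map π: X → X/∼ sends I ↦ [I], J ↦ [J=L], K ↦ [K], L ↦ [J=L].
For each subset V ⊆ X/∼, compute π^{-1}(V) ⊆ X and check whether π^{-1}(V) ∈ τ. V is open in τ_Q iff π^{-1}(V) ∈ τ.
  V = {}: π^{-1}(V) = ∅ ∈ τ ✓.
  V = {[I]}: π^{-1}(V) = {I} ∉ τ ✗.
  V = {[J=L]}: π^{-1}(V) = {J, L} ∈ τ ✓.
  V = {[I], [J=L]}: π^{-1}(V) = {I, J, L} ∈ τ ✓.
  V = {[K]}: π^{-1}(V) = {K} ∉ τ ✗.
  V = {[I], [K]}: π^{-1}(V) = {I, K} ∉ τ ✗.
  V = {[J=L], [K]}: π^{-1}(V) = {J, K, L} ∉ τ ✗.
  V = {[I], [J=L], [K]}: π^{-1}(V) = {I, J, K, L} ∈ τ ✓.
Open sets in the quotient: τ_Q = {{}, {[J=L]}, {[I], [J=L]}, {[I], [J=L], [K]}} (4 elements).


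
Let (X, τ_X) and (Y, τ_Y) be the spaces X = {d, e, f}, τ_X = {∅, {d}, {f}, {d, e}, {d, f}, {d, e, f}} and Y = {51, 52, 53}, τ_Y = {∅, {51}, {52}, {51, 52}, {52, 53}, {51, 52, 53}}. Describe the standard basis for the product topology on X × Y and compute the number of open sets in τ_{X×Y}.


Basis B = {∅ × ∅, {d} × {51}, {d} × {52}, {f} × {51}, {f} × {52}, {d} × {51, 52}, {d, e} × {51}, {d, f} × {51}, {d} × {52, 53}, {d, e} × {52}, {d, f} × {52}, {f} × {51, 52}, {f} × {52, 53}, {d} × {51, 52, 53}, {d, e, f} × {51}, {d, e, f} × {52}, {f} × {51, 52, 53}, {d, e} × {51, 52}, {d, f} × {51, 52}, {d, e} × {52, 53}, {d, f} × {52, 53}, {d, e} × {51, 52, 53}, {d, f} × {51, 52, 53}, {d, e, f} × {51, 52}, {d, e, f} × {52, 53}, {d, e, f} × {51, 52, 53}}; |τ_{X×Y}| = 108.

Enumerate products U × V with U ∈ τ_X, V ∈ τ_Y (deduplicated):
  ∅ × ∅ = {} (∅)
  {d} × {51} = {(d,51)}
  {d} × {52} = {(d,52)}
  {f} × {51} = {(f,51)}
  {f} × {52} = {(f,52)}
  {d} × {51, 52} = {(d,51), (d,52)}
  {d, e} × {51} = {(d,51), (e,51)}
  {d, f} × {51} = {(d,51), (f,51)}
  {d} × {52, 53} = {(d,52), (d,53)}
  {d, e} × {52} = {(d,52), (e,52)}
  {d, f} × {52} = {(d,52), (f,52)}
  {f} × {51, 52} = {(f,51), (f,52)}
  {f} × {52, 53} = {(f,52), (f,53)}
  {d} × {51, 52, 53} = {(d,51), (d,52), (d,53)}
  {d, e, f} × {51} = {(d,51), (e,51), (f,51)}
  {d, e, f} × {52} = {(d,52), (e,52), (f,52)}
  {f} × {51, 52, 53} = {(f,51), (f,52), (f,53)}
  {d, e} × {51, 52} = {(d,51), (d,52), (e,51), (e,52)}
  {d, f} × {51, 52} = {(d,51), (d,52), (f,51), (f,52)}
  {d, e} × {52, 53} = {(d,52), (d,53), (e,52), (e,53)}
  {d, f} × {52, 53} = {(d,52), (d,53), (f,52), (f,53)}
  {d, e} × {51, 52, 53} = {(d,51), (d,52), (d,53), (e,51), (e,52), (e,53)}
  {d, f} × {51, 52, 53} = {(d,51), (d,52), (d,53), (f,51), (f,52), (f,53)}
  {d, e, f} × {51, 52} = {(d,51), (d,52), (e,51), (e,52), (f,51), (f,52)}
  {d, e, f} × {52, 53} = {(d,52), (d,53), (e,52), (e,53), (f,52), (f,53)}
  {d, e, f} × {51, 52, 53} = {(d,51), (d,52), (d,53), (e,51), (e,52), (e,53), (f,51), (f,52), (f,53)}
These 26 distinct sets form the basis B.
Close under arbitrary unions to get τ_{X×Y}; counting gives |τ_{X×Y}| = 108.


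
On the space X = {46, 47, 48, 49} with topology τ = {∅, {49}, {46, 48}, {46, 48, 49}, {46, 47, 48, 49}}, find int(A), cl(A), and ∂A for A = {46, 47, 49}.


int(A) = {49}, cl(A) = {46, 47, 48, 49}, ∂A = {46, 47, 48}.

Closed sets in (X, τ) are complements of opens:
  closed(X, τ) = {∅, {47}, {47, 49}, {46, 47, 48}, {46, 47, 48, 49}}.
int(A) = ⋃ {U ∈ τ : U ⊆ A}. Opens contained in A: ∅, {49}.
Taking the union of these: int(A) = {49}.
cl(A) = ⋂ {C closed : A ⊆ C}. Closed sets containing A: {46, 47, 48, 49}.
Intersecting these: cl(A) = {46, 47, 48, 49}.
∂A = cl(A) ∖ int(A) = {46, 47, 48, 49} ∖ {49} = {46, 47, 48}.


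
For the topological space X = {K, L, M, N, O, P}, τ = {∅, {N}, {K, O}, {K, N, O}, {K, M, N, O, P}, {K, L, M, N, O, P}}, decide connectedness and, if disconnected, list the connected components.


(X, τ) is connected.

Find clopen sets (U ∈ τ with X ∖ U ∈ τ):
  U = ∅, X ∖ U = {K, L, M, N, O, P} — both open, so U is clopen.
  U = {K, L, M, N, O, P}, X ∖ U = ∅ — both open, so U is clopen.
Only trivial clopens (∅ and X) exist, so (X, τ) is connected.
Compute connected components by grouping points that agree on all clopens:
  component: {K, L, M, N, O, P}


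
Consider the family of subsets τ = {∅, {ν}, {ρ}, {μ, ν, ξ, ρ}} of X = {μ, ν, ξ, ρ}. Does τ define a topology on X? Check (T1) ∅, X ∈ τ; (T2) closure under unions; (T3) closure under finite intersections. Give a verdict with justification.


τ is NOT a topology on X.

Axiom (T1): ∅ ∈ τ? Yes; X ∈ τ? Yes.
Axiom (T2/T3): check pairwise unions and intersections of members of τ.
Counterexample for (T2): {ν} ∪ {ρ} = {ν, ρ} ∉ τ. Therefore τ is NOT a topology.


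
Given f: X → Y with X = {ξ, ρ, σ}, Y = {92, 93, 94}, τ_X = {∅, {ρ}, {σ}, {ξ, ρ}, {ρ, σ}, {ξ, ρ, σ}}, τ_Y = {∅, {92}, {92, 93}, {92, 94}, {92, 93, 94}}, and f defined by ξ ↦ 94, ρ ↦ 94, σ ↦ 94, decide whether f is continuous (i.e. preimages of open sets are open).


f IS continuous.

Compute f^{-1}(U) for each U ∈ τ_Y:
  U = ∅: f^{-1}(U) = ∅ ∈ τ_X ✓.
  U = {92}: f^{-1}(U) = ∅ ∈ τ_X ✓.
  U = {92, 93}: f^{-1}(U) = ∅ ∈ τ_X ✓.
  U = {92, 94}: f^{-1}(U) = {ξ, ρ, σ} ∈ τ_X ✓.
  U = {92, 93, 94}: f^{-1}(U) = {ξ, ρ, σ} ∈ τ_X ✓.
Every preimage lies in τ_X, so f IS continuous.


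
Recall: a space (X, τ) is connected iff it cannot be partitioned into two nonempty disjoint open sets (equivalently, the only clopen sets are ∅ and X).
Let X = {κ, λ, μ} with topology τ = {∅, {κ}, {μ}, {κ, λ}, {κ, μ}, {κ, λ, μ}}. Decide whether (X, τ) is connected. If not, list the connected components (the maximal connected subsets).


(X, τ) is disconnected; components = [{μ}, {κ, λ}].

Find clopen sets (U ∈ τ with X ∖ U ∈ τ):
  U = ∅, X ∖ U = {κ, λ, μ} — both open, so U is clopen.
  U = {μ}, X ∖ U = {κ, λ} — both open, so U is clopen.
  U = {κ, λ}, X ∖ U = {μ} — both open, so U is clopen.
  U = {κ, λ, μ}, X ∖ U = ∅ — both open, so U is clopen.
Nontrivial clopen(s) exist: e.g. {κ, λ}. So (X, τ) is disconnected.
Compute connected components by grouping points that agree on all clopens:
  component: {μ}
  component: {κ, λ}


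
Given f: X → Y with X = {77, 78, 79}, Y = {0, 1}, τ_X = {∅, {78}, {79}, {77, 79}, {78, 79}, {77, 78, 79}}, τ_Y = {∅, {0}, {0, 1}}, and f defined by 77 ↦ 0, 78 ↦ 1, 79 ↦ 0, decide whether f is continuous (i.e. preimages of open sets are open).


f IS continuous.

Compute f^{-1}(U) for each U ∈ τ_Y:
  U = ∅: f^{-1}(U) = ∅ ∈ τ_X ✓.
  U = {0}: f^{-1}(U) = {77, 79} ∈ τ_X ✓.
  U = {0, 1}: f^{-1}(U) = {77, 78, 79} ∈ τ_X ✓.
Every preimage lies in τ_X, so f IS continuous.


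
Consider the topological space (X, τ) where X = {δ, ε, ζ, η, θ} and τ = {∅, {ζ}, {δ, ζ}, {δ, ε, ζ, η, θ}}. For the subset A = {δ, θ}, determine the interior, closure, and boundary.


int(A) = ∅, cl(A) = {δ, ε, η, θ}, ∂A = {δ, ε, η, θ}.

Closed sets in (X, τ) are complements of opens:
  closed(X, τ) = {∅, {ε, η, θ}, {δ, ε, η, θ}, {δ, ε, ζ, η, θ}}.
int(A) = ⋃ {U ∈ τ : U ⊆ A}. Opens contained in A: ∅.
Taking the union of these: int(A) = ∅.
cl(A) = ⋂ {C closed : A ⊆ C}. Closed sets containing A: {δ, ε, η, θ}, {δ, ε, ζ, η, θ}.
Intersecting these: cl(A) = {δ, ε, η, θ}.
∂A = cl(A) ∖ int(A) = {δ, ε, η, θ} ∖ ∅ = {δ, ε, η, θ}.


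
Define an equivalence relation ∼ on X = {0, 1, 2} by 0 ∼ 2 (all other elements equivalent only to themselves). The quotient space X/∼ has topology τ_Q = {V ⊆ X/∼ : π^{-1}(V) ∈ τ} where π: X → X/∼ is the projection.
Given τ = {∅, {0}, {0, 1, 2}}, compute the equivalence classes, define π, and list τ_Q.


X/∼ = {[0=2], [1]}; |τ_Q| = 2.

Equivalence classes: [0=2], [1].
Quotient map π: X → X/∼ sends 0 ↦ [0=2], 1 ↦ [1], 2 ↦ [0=2].
For each subset V ⊆ X/∼, compute π^{-1}(V) ⊆ X and check whether π^{-1}(V) ∈ τ. V is open in τ_Q iff π^{-1}(V) ∈ τ.
  V = {}: π^{-1}(V) = ∅ ∈ τ ✓.
  V = {[0=2]}: π^{-1}(V) = {0, 2} ∉ τ ✗.
  V = {[1]}: π^{-1}(V) = {1} ∉ τ ✗.
  V = {[0=2], [1]}: π^{-1}(V) = {0, 1, 2} ∈ τ ✓.
Open sets in the quotient: τ_Q = {{}, {[0=2], [1]}} (2 elements).


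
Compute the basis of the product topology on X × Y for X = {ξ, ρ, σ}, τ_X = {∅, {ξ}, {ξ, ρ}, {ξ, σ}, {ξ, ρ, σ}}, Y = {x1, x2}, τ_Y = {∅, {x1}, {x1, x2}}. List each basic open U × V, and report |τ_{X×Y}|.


Basis B = {∅ × ∅, {ξ} × {x1}, {ξ} × {x1, x2}, {ξ, ρ} × {x1}, {ξ, σ} × {x1}, {ξ, ρ, σ} × {x1}, {ξ, ρ} × {x1, x2}, {ξ, σ} × {x1, x2}, {ξ, ρ, σ} × {x1, x2}}; |τ_{X×Y}| = 14.

Enumerate products U × V with U ∈ τ_X, V ∈ τ_Y (deduplicated):
  ∅ × ∅ = {} (∅)
  {ξ} × {x1} = {(ξ,x1)}
  {ξ} × {x1, x2} = {(ξ,x1), (ξ,x2)}
  {ξ, ρ} × {x1} = {(ξ,x1), (ρ,x1)}
  {ξ, σ} × {x1} = {(ξ,x1), (σ,x1)}
  {ξ, ρ, σ} × {x1} = {(ξ,x1), (ρ,x1), (σ,x1)}
  {ξ, ρ} × {x1, x2} = {(ξ,x1), (ξ,x2), (ρ,x1), (ρ,x2)}
  {ξ, σ} × {x1, x2} = {(ξ,x1), (ξ,x2), (σ,x1), (σ,x2)}
  {ξ, ρ, σ} × {x1, x2} = {(ξ,x1), (ξ,x2), (ρ,x1), (ρ,x2), (σ,x1), (σ,x2)}
These 9 distinct sets form the basis B.
Close under arbitrary unions to get τ_{X×Y}; counting gives |τ_{X×Y}| = 14.


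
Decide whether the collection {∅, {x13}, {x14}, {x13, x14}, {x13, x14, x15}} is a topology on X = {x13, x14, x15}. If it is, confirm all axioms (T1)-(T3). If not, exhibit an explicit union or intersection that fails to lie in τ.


τ IS a topology on X.

Axiom (T1): ∅ ∈ τ? Yes; X ∈ τ? Yes.
Axiom (T2/T3): check pairwise unions and intersections of members of τ.
All pairwise intersections and unions checked — each lies in τ. Therefore τ satisfies (T1), (T2), (T3): it IS a topology on X.


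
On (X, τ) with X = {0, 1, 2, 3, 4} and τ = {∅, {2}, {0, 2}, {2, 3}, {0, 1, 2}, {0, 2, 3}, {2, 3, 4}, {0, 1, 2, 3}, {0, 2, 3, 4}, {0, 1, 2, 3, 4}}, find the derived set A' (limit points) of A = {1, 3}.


A' = {4}

For each x ∈ X, list the open sets U ∈ τ with x ∈ U, then check whether U ∩ (A ∖ {x}) ≠ ∅ for every such U.
  x = 0: open {0, 2} ∋ x has {0, 2} ∩ (A ∖ {0}) = ∅, so x is NOT a limit point.
  x = 1: open {0, 1, 2} ∋ x has {0, 1, 2} ∩ (A ∖ {1}) = ∅, so x is NOT a limit point.
  x = 2: open {2} ∋ x has {2} ∩ (A ∖ {2}) = ∅, so x is NOT a limit point.
  x = 3: open {2, 3} ∋ x has {2, 3} ∩ (A ∖ {3}) = ∅, so x is NOT a limit point.
  x = 4: opens ∋ x are {2, 3, 4}, {0, 2, 3, 4}, {0, 1, 2, 3, 4}; each meets A ∖ {4}, so x IS a limit point.
Collecting: A' = {4}.


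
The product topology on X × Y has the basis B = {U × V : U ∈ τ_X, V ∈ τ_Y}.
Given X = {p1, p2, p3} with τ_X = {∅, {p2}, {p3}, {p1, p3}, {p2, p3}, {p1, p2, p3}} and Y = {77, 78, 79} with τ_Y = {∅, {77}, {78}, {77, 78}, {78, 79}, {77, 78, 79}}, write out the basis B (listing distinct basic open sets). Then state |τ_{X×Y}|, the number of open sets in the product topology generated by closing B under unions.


Basis B = {∅ × ∅, {p2} × {77}, {p2} × {78}, {p3} × {77}, {p3} × {78}, {p1, p3} × {77}, {p1, p3} × {78}, {p2} × {77, 78}, {p2, p3} × {77}, {p2} × {78, 79}, {p2, p3} × {78}, {p3} × {77, 78}, {p3} × {78, 79}, {p1, p2, p3} × {77}, {p1, p2, p3} × {78}, {p2} × {77, 78, 79}, {p3} × {77, 78, 79}, {p1, p3} × {77, 78}, {p1, p3} × {78, 79}, {p2, p3} × {77, 78}, {p2, p3} × {78, 79}, {p1, p3} × {77, 78, 79}, {p1, p2, p3} × {77, 78}, {p1, p2, p3} × {78, 79}, {p2, p3} × {77, 78, 79}, {p1, p2, p3} × {77, 78, 79}}; |τ_{X×Y}| = 108.

Enumerate products U × V with U ∈ τ_X, V ∈ τ_Y (deduplicated):
  ∅ × ∅ = {} (∅)
  {p2} × {77} = {(p2,77)}
  {p2} × {78} = {(p2,78)}
  {p3} × {77} = {(p3,77)}
  {p3} × {78} = {(p3,78)}
  {p1, p3} × {77} = {(p1,77), (p3,77)}
  {p1, p3} × {78} = {(p1,78), (p3,78)}
  {p2} × {77, 78} = {(p2,77), (p2,78)}
  {p2, p3} × {77} = {(p2,77), (p3,77)}
  {p2} × {78, 79} = {(p2,78), (p2,79)}
  {p2, p3} × {78} = {(p2,78), (p3,78)}
  {p3} × {77, 78} = {(p3,77), (p3,78)}
  {p3} × {78, 79} = {(p3,78), (p3,79)}
  {p1, p2, p3} × {77} = {(p1,77), (p2,77), (p3,77)}
  {p1, p2, p3} × {78} = {(p1,78), (p2,78), (p3,78)}
  {p2} × {77, 78, 79} = {(p2,77), (p2,78), (p2,79)}
  {p3} × {77, 78, 79} = {(p3,77), (p3,78), (p3,79)}
  {p1, p3} × {77, 78} = {(p1,77), (p1,78), (p3,77), (p3,78)}
  {p1, p3} × {78, 79} = {(p1,78), (p1,79), (p3,78), (p3,79)}
  {p2, p3} × {77, 78} = {(p2,77), (p2,78), (p3,77), (p3,78)}
  {p2, p3} × {78, 79} = {(p2,78), (p2,79), (p3,78), (p3,79)}
  {p1, p3} × {77, 78, 79} = {(p1,77), (p1,78), (p1,79), (p3,77), (p3,78), (p3,79)}
  {p1, p2, p3} × {77, 78} = {(p1,77), (p1,78), (p2,77), (p2,78), (p3,77), (p3,78)}
  {p1, p2, p3} × {78, 79} = {(p1,78), (p1,79), (p2,78), (p2,79), (p3,78), (p3,79)}
  {p2, p3} × {77, 78, 79} = {(p2,77), (p2,78), (p2,79), (p3,77), (p3,78), (p3,79)}
  {p1, p2, p3} × {77, 78, 79} = {(p1,77), (p1,78), (p1,79), (p2,77), (p2,78), (p2,79), (p3,77), (p3,78), (p3,79)}
These 26 distinct sets form the basis B.
Close under arbitrary unions to get τ_{X×Y}; counting gives |τ_{X×Y}| = 108.


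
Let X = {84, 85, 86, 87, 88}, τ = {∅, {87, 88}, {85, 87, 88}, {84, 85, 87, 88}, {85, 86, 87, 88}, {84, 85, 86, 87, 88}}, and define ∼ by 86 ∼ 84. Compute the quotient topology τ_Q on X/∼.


X/∼ = {[84=86], [85], [87], [88]}; |τ_Q| = 4.

Equivalence classes: [84=86], [85], [87], [88].
Quotient map π: X → X/∼ sends 84 ↦ [84=86], 85 ↦ [85], 86 ↦ [84=86], 87 ↦ [87], 88 ↦ [88].
For each subset V ⊆ X/∼, compute π^{-1}(V) ⊆ X and check whether π^{-1}(V) ∈ τ. V is open in τ_Q iff π^{-1}(V) ∈ τ.
  V = {}: π^{-1}(V) = ∅ ∈ τ ✓.
  V = {[84=86]}: π^{-1}(V) = {84, 86} ∉ τ ✗.
  V = {[85]}: π^{-1}(V) = {85} ∉ τ ✗.
  V = {[84=86], [85]}: π^{-1}(V) = {84, 85, 86} ∉ τ ✗.
  V = {[87]}: π^{-1}(V) = {87} ∉ τ ✗.
  V = {[84=86], [87]}: π^{-1}(V) = {84, 86, 87} ∉ τ ✗.
  V = {[85], [87]}: π^{-1}(V) = {85, 87} ∉ τ ✗.
  V = {[84=86], [85], [87]}: π^{-1}(V) = {84, 85, 86, 87} ∉ τ ✗.
  V = {[88]}: π^{-1}(V) = {88} ∉ τ ✗.
  V = {[84=86], [88]}: π^{-1}(V) = {84, 86, 88} ∉ τ ✗.
  V = {[85], [88]}: π^{-1}(V) = {85, 88} ∉ τ ✗.
  V = {[84=86], [85], [88]}: π^{-1}(V) = {84, 85, 86, 88} ∉ τ ✗.
  V = {[87], [88]}: π^{-1}(V) = {87, 88} ∈ τ ✓.
  V = {[84=86], [87], [88]}: π^{-1}(V) = {84, 86, 87, 88} ∉ τ ✗.
  V = {[85], [87], [88]}: π^{-1}(V) = {85, 87, 88} ∈ τ ✓.
  V = {[84=86], [85], [87], [88]}: π^{-1}(V) = {84, 85, 86, 87, 88} ∈ τ ✓.
Open sets in the quotient: τ_Q = {{}, {[87], [88]}, {[85], [87], [88]}, {[84=86], [85], [87], [88]}} (4 elements).


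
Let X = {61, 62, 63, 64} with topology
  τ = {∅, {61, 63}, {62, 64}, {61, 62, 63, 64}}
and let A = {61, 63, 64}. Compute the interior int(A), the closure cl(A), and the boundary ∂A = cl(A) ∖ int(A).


int(A) = {61, 63}, cl(A) = {61, 62, 63, 64}, ∂A = {62, 64}.

Closed sets in (X, τ) are complements of opens:
  closed(X, τ) = {∅, {61, 63}, {62, 64}, {61, 62, 63, 64}}.
int(A) = ⋃ {U ∈ τ : U ⊆ A}. Opens contained in A: ∅, {61, 63}.
Taking the union of these: int(A) = {61, 63}.
cl(A) = ⋂ {C closed : A ⊆ C}. Closed sets containing A: {61, 62, 63, 64}.
Intersecting these: cl(A) = {61, 62, 63, 64}.
∂A = cl(A) ∖ int(A) = {61, 62, 63, 64} ∖ {61, 63} = {62, 64}.


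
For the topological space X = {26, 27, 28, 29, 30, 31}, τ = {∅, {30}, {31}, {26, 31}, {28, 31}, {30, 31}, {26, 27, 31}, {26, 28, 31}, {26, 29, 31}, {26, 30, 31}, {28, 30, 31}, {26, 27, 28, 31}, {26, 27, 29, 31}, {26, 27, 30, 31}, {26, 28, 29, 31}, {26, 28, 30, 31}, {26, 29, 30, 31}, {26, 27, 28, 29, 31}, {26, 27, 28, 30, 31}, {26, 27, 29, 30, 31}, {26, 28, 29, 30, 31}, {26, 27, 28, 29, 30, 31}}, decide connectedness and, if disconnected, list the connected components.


(X, τ) is disconnected; components = [{30}, {26, 27, 28, 29, 31}].

Find clopen sets (U ∈ τ with X ∖ U ∈ τ):
  U = ∅, X ∖ U = {26, 27, 28, 29, 30, 31} — both open, so U is clopen.
  U = {30}, X ∖ U = {26, 27, 28, 29, 31} — both open, so U is clopen.
  U = {26, 27, 28, 29, 31}, X ∖ U = {30} — both open, so U is clopen.
  U = {26, 27, 28, 29, 30, 31}, X ∖ U = ∅ — both open, so U is clopen.
Nontrivial clopen(s) exist: e.g. {30}. So (X, τ) is disconnected.
Compute connected components by grouping points that agree on all clopens:
  component: {30}
  component: {26, 27, 28, 29, 31}


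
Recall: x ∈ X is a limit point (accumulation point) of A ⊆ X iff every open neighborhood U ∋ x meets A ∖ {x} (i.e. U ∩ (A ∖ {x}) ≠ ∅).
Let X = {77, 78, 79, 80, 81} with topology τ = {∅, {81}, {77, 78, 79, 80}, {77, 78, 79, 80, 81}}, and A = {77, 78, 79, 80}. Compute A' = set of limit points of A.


A' = {77, 78, 79, 80}

For each x ∈ X, list the open sets U ∈ τ with x ∈ U, then check whether U ∩ (A ∖ {x}) ≠ ∅ for every such U.
  x = 77: opens ∋ x are {77, 78, 79, 80}, {77, 78, 79, 80, 81}; each meets A ∖ {77}, so x IS a limit point.
  x = 78: opens ∋ x are {77, 78, 79, 80}, {77, 78, 79, 80, 81}; each meets A ∖ {78}, so x IS a limit point.
  x = 79: opens ∋ x are {77, 78, 79, 80}, {77, 78, 79, 80, 81}; each meets A ∖ {79}, so x IS a limit point.
  x = 80: opens ∋ x are {77, 78, 79, 80}, {77, 78, 79, 80, 81}; each meets A ∖ {80}, so x IS a limit point.
  x = 81: open {81} ∋ x has {81} ∩ (A ∖ {81}) = ∅, so x is NOT a limit point.
Collecting: A' = {77, 78, 79, 80}.


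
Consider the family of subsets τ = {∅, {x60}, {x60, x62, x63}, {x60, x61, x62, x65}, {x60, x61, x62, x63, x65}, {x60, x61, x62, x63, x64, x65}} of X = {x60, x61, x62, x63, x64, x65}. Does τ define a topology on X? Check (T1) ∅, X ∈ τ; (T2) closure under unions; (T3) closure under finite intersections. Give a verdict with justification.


τ is NOT a topology on X.

Axiom (T1): ∅ ∈ τ? Yes; X ∈ τ? Yes.
Axiom (T2/T3): check pairwise unions and intersections of members of τ.
Counterexample for (T3): {x60, x62, x63} ∩ {x60, x61, x62, x65} = {x60, x62} ∉ τ. Therefore τ is NOT a topology.


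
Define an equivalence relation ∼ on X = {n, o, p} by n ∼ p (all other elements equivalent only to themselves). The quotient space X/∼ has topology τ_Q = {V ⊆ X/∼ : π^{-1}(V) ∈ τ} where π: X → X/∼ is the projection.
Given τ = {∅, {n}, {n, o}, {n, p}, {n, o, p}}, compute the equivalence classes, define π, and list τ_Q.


X/∼ = {[n=p], [o]}; |τ_Q| = 3.

Equivalence classes: [n=p], [o].
Quotient map π: X → X/∼ sends n ↦ [n=p], o ↦ [o], p ↦ [n=p].
For each subset V ⊆ X/∼, compute π^{-1}(V) ⊆ X and check whether π^{-1}(V) ∈ τ. V is open in τ_Q iff π^{-1}(V) ∈ τ.
  V = {}: π^{-1}(V) = ∅ ∈ τ ✓.
  V = {[n=p]}: π^{-1}(V) = {n, p} ∈ τ ✓.
  V = {[o]}: π^{-1}(V) = {o} ∉ τ ✗.
  V = {[n=p], [o]}: π^{-1}(V) = {n, o, p} ∈ τ ✓.
Open sets in the quotient: τ_Q = {{}, {[n=p]}, {[n=p], [o]}} (3 elements).


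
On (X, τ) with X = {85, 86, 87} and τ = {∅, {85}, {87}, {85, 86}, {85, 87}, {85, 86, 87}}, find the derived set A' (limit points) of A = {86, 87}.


A' = ∅

For each x ∈ X, list the open sets U ∈ τ with x ∈ U, then check whether U ∩ (A ∖ {x}) ≠ ∅ for every such U.
  x = 85: open {85} ∋ x has {85} ∩ (A ∖ {85}) = ∅, so x is NOT a limit point.
  x = 86: open {85, 86} ∋ x has {85, 86} ∩ (A ∖ {86}) = ∅, so x is NOT a limit point.
  x = 87: open {87} ∋ x has {87} ∩ (A ∖ {87}) = ∅, so x is NOT a limit point.
Collecting: A' = ∅.


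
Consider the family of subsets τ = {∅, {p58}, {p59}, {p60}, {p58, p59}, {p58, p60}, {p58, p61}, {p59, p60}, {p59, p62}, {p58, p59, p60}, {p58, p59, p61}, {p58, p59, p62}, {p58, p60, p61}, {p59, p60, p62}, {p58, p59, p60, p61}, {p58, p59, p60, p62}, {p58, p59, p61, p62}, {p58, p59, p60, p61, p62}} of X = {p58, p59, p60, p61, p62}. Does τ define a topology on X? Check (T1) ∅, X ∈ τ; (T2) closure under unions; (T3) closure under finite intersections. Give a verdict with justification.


τ IS a topology on X.

Axiom (T1): ∅ ∈ τ? Yes; X ∈ τ? Yes.
Axiom (T2/T3): check pairwise unions and intersections of members of τ.
All pairwise intersections and unions checked — each lies in τ. Therefore τ satisfies (T1), (T2), (T3): it IS a topology on X.


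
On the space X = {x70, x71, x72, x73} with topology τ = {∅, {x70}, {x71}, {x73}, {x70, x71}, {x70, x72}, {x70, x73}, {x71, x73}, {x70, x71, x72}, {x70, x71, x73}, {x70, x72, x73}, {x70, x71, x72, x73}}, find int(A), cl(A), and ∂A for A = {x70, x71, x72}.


int(A) = {x70, x71, x72}, cl(A) = {x70, x71, x72}, ∂A = ∅.

Closed sets in (X, τ) are complements of opens:
  closed(X, τ) = {∅, {x71}, {x72}, {x73}, {x70, x72}, {x71, x72}, {x71, x73}, {x72, x73}, {x70, x71, x72}, {x70, x72, x73}, {x71, x72, x73}, {x70, x71, x72, x73}}.
int(A) = ⋃ {U ∈ τ : U ⊆ A}. Opens contained in A: ∅, {x70}, {x71}, {x70, x71}, {x70, x72}, {x70, x71, x72}.
Taking the union of these: int(A) = {x70, x71, x72}.
cl(A) = ⋂ {C closed : A ⊆ C}. Closed sets containing A: {x70, x71, x72}, {x70, x71, x72, x73}.
Intersecting these: cl(A) = {x70, x71, x72}.
∂A = cl(A) ∖ int(A) = {x70, x71, x72} ∖ {x70, x71, x72} = ∅.


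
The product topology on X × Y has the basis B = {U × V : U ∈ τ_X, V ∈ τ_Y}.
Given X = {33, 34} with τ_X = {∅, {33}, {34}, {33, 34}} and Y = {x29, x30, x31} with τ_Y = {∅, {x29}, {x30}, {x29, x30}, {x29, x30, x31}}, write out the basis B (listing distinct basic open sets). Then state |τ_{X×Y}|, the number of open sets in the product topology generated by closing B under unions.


Basis B = {∅ × ∅, {33} × {x29}, {33} × {x30}, {34} × {x29}, {34} × {x30}, {33} × {x29, x30}, {33, 34} × {x29}, {33, 34} × {x30}, {34} × {x29, x30}, {33} × {x29, x30, x31}, {34} × {x29, x30, x31}, {33, 34} × {x29, x30}, {33, 34} × {x29, x30, x31}}; |τ_{X×Y}| = 25.

Enumerate products U × V with U ∈ τ_X, V ∈ τ_Y (deduplicated):
  ∅ × ∅ = {} (∅)
  {33} × {x29} = {(33,x29)}
  {33} × {x30} = {(33,x30)}
  {34} × {x29} = {(34,x29)}
  {34} × {x30} = {(34,x30)}
  {33} × {x29, x30} = {(33,x29), (33,x30)}
  {33, 34} × {x29} = {(33,x29), (34,x29)}
  {33, 34} × {x30} = {(33,x30), (34,x30)}
  {34} × {x29, x30} = {(34,x29), (34,x30)}
  {33} × {x29, x30, x31} = {(33,x29), (33,x30), (33,x31)}
  {34} × {x29, x30, x31} = {(34,x29), (34,x30), (34,x31)}
  {33, 34} × {x29, x30} = {(33,x29), (33,x30), (34,x29), (34,x30)}
  {33, 34} × {x29, x30, x31} = {(33,x29), (33,x30), (33,x31), (34,x29), (34,x30), (34,x31)}
These 13 distinct sets form the basis B.
Close under arbitrary unions to get τ_{X×Y}; counting gives |τ_{X×Y}| = 25.


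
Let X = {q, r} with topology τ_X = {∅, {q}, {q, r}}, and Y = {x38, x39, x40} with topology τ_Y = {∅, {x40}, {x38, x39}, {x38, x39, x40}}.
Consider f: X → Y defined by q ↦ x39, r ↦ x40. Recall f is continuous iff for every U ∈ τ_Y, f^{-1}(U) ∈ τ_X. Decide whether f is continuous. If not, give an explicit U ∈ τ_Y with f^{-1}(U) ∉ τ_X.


f is NOT continuous.

Compute f^{-1}(U) for each U ∈ τ_Y:
  U = ∅: f^{-1}(U) = ∅ ∈ τ_X ✓.
  U = {x40}: f^{-1}(U) = {r} ∉ τ_X ✗.
  U = {x38, x39}: f^{-1}(U) = {q} ∈ τ_X ✓.
  U = {x38, x39, x40}: f^{-1}(U) = {q, r} ∈ τ_X ✓.
Found U = {x40} with f^{-1}(U) = {r} not in τ_X. Therefore f is NOT continuous.


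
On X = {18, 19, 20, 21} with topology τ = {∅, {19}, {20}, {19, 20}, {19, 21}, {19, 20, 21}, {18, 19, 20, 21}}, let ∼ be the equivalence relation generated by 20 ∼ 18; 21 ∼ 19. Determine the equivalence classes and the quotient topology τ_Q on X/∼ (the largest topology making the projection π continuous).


X/∼ = {[18=20], [19=21]}; |τ_Q| = 3.

Equivalence classes: [18=20], [19=21].
Quotient map π: X → X/∼ sends 18 ↦ [18=20], 19 ↦ [19=21], 20 ↦ [18=20], 21 ↦ [19=21].
For each subset V ⊆ X/∼, compute π^{-1}(V) ⊆ X and check whether π^{-1}(V) ∈ τ. V is open in τ_Q iff π^{-1}(V) ∈ τ.
  V = {}: π^{-1}(V) = ∅ ∈ τ ✓.
  V = {[18=20]}: π^{-1}(V) = {18, 20} ∉ τ ✗.
  V = {[19=21]}: π^{-1}(V) = {19, 21} ∈ τ ✓.
  V = {[18=20], [19=21]}: π^{-1}(V) = {18, 19, 20, 21} ∈ τ ✓.
Open sets in the quotient: τ_Q = {{}, {[19=21]}, {[18=20], [19=21]}} (3 elements).


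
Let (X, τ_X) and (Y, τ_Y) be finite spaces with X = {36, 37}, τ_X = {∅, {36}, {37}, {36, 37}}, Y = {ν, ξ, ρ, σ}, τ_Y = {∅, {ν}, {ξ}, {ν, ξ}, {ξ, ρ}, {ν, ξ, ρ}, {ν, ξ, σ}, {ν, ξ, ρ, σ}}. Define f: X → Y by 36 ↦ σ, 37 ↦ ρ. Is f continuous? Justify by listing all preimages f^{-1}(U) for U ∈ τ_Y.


f IS continuous.

Compute f^{-1}(U) for each U ∈ τ_Y:
  U = ∅: f^{-1}(U) = ∅ ∈ τ_X ✓.
  U = {ν}: f^{-1}(U) = ∅ ∈ τ_X ✓.
  U = {ξ}: f^{-1}(U) = ∅ ∈ τ_X ✓.
  U = {ν, ξ}: f^{-1}(U) = ∅ ∈ τ_X ✓.
  U = {ξ, ρ}: f^{-1}(U) = {37} ∈ τ_X ✓.
  U = {ν, ξ, ρ}: f^{-1}(U) = {37} ∈ τ_X ✓.
  U = {ν, ξ, σ}: f^{-1}(U) = {36} ∈ τ_X ✓.
  U = {ν, ξ, ρ, σ}: f^{-1}(U) = {36, 37} ∈ τ_X ✓.
Every preimage lies in τ_X, so f IS continuous.


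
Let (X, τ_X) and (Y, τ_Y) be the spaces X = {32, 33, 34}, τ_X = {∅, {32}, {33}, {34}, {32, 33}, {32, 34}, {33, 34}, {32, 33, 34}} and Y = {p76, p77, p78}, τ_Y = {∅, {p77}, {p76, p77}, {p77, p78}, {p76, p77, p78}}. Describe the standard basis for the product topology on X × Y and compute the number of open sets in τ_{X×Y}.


Basis B = {∅ × ∅, {32} × {p77}, {33} × {p77}, {34} × {p77}, {32} × {p76, p77}, {32} × {p77, p78}, {32, 33} × {p77}, {32, 34} × {p77}, {33} × {p76, p77}, {33} × {p77, p78}, {33, 34} × {p77}, {34} × {p76, p77}, {34} × {p77, p78}, {32} × {p76, p77, p78}, {32, 33, 34} × {p77}, {33} × {p76, p77, p78}, {34} × {p76, p77, p78}, {32, 33} × {p76, p77}, {32, 34} × {p76, p77}, {32, 33} × {p77, p78}, {32, 34} × {p77, p78}, {33, 34} × {p76, p77}, {33, 34} × {p77, p78}, {32, 33} × {p76, p77, p78}, {32, 34} × {p76, p77, p78}, {32, 33, 34} × {p76, p77}, {32, 33, 34} × {p77, p78}, {33, 34} × {p76, p77, p78}, {32, 33, 34} × {p76, p77, p78}}; |τ_{X×Y}| = 125.

Enumerate products U × V with U ∈ τ_X, V ∈ τ_Y (deduplicated):
  ∅ × ∅ = {} (∅)
  {32} × {p77} = {(32,p77)}
  {33} × {p77} = {(33,p77)}
  {34} × {p77} = {(34,p77)}
  {32} × {p76, p77} = {(32,p76), (32,p77)}
  {32} × {p77, p78} = {(32,p77), (32,p78)}
  {32, 33} × {p77} = {(32,p77), (33,p77)}
  {32, 34} × {p77} = {(32,p77), (34,p77)}
  {33} × {p76, p77} = {(33,p76), (33,p77)}
  {33} × {p77, p78} = {(33,p77), (33,p78)}
  {33, 34} × {p77} = {(33,p77), (34,p77)}
  {34} × {p76, p77} = {(34,p76), (34,p77)}
  {34} × {p77, p78} = {(34,p77), (34,p78)}
  {32} × {p76, p77, p78} = {(32,p76), (32,p77), (32,p78)}
  {32, 33, 34} × {p77} = {(32,p77), (33,p77), (34,p77)}
  {33} × {p76, p77, p78} = {(33,p76), (33,p77), (33,p78)}
  {34} × {p76, p77, p78} = {(34,p76), (34,p77), (34,p78)}
  {32, 33} × {p76, p77} = {(32,p76), (32,p77), (33,p76), (33,p77)}
  {32, 34} × {p76, p77} = {(32,p76), (32,p77), (34,p76), (34,p77)}
  {32, 33} × {p77, p78} = {(32,p77), (32,p78), (33,p77), (33,p78)}
  {32, 34} × {p77, p78} = {(32,p77), (32,p78), (34,p77), (34,p78)}
  {33, 34} × {p76, p77} = {(33,p76), (33,p77), (34,p76), (34,p77)}
  {33, 34} × {p77, p78} = {(33,p77), (33,p78), (34,p77), (34,p78)}
  {32, 33} × {p76, p77, p78} = {(32,p76), (32,p77), (32,p78), (33,p76), (33,p77), (33,p78)}
  {32, 34} × {p76, p77, p78} = {(32,p76), (32,p77), (32,p78), (34,p76), (34,p77), (34,p78)}
  {32, 33, 34} × {p76, p77} = {(32,p76), (32,p77), (33,p76), (33,p77), (34,p76), (34,p77)}
  {32, 33, 34} × {p77, p78} = {(32,p77), (32,p78), (33,p77), (33,p78), (34,p77), (34,p78)}
  {33, 34} × {p76, p77, p78} = {(33,p76), (33,p77), (33,p78), (34,p76), (34,p77), (34,p78)}
  {32, 33, 34} × {p76, p77, p78} = {(32,p76), (32,p77), (32,p78), (33,p76), (33,p77), (33,p78), (34,p76), (34,p77), (34,p78)}
These 29 distinct sets form the basis B.
Close under arbitrary unions to get τ_{X×Y}; counting gives |τ_{X×Y}| = 125.


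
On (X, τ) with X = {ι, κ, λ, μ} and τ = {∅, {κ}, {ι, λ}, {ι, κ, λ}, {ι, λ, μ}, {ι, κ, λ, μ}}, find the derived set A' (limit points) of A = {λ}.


A' = {ι, μ}

For each x ∈ X, list the open sets U ∈ τ with x ∈ U, then check whether U ∩ (A ∖ {x}) ≠ ∅ for every such U.
  x = ι: opens ∋ x are {ι, λ}, {ι, κ, λ}, {ι, λ, μ}, {ι, κ, λ, μ}; each meets A ∖ {ι}, so x IS a limit point.
  x = κ: open {κ} ∋ x has {κ} ∩ (A ∖ {κ}) = ∅, so x is NOT a limit point.
  x = λ: open {ι, λ} ∋ x has {ι, λ} ∩ (A ∖ {λ}) = ∅, so x is NOT a limit point.
  x = μ: opens ∋ x are {ι, λ, μ}, {ι, κ, λ, μ}; each meets A ∖ {μ}, so x IS a limit point.
Collecting: A' = {ι, μ}.


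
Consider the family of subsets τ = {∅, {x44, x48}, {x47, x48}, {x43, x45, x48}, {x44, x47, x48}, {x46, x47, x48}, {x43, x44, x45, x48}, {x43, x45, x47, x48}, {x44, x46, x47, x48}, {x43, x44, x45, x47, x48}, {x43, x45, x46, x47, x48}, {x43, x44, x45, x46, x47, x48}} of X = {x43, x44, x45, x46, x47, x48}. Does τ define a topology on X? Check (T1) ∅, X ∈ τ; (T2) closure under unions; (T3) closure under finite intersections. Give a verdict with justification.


τ is NOT a topology on X.

Axiom (T1): ∅ ∈ τ? Yes; X ∈ τ? Yes.
Axiom (T2/T3): check pairwise unions and intersections of members of τ.
Counterexample for (T3): {x44, x48} ∩ {x47, x48} = {x48} ∉ τ. Therefore τ is NOT a topology.


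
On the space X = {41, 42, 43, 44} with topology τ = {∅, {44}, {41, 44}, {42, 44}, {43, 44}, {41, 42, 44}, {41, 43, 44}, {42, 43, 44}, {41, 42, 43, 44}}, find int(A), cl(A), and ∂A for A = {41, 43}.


int(A) = ∅, cl(A) = {41, 43}, ∂A = {41, 43}.

Closed sets in (X, τ) are complements of opens:
  closed(X, τ) = {∅, {41}, {42}, {43}, {41, 42}, {41, 43}, {42, 43}, {41, 42, 43}, {41, 42, 43, 44}}.
int(A) = ⋃ {U ∈ τ : U ⊆ A}. Opens contained in A: ∅.
Taking the union of these: int(A) = ∅.
cl(A) = ⋂ {C closed : A ⊆ C}. Closed sets containing A: {41, 43}, {41, 42, 43}, {41, 42, 43, 44}.
Intersecting these: cl(A) = {41, 43}.
∂A = cl(A) ∖ int(A) = {41, 43} ∖ ∅ = {41, 43}.


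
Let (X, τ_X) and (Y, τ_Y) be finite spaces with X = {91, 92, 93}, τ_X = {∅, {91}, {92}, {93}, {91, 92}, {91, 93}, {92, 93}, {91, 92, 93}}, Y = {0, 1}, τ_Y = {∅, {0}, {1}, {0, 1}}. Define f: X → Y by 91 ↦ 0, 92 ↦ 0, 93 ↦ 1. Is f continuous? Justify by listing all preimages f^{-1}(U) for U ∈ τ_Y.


f IS continuous.

Compute f^{-1}(U) for each U ∈ τ_Y:
  U = ∅: f^{-1}(U) = ∅ ∈ τ_X ✓.
  U = {0}: f^{-1}(U) = {91, 92} ∈ τ_X ✓.
  U = {1}: f^{-1}(U) = {93} ∈ τ_X ✓.
  U = {0, 1}: f^{-1}(U) = {91, 92, 93} ∈ τ_X ✓.
Every preimage lies in τ_X, so f IS continuous.


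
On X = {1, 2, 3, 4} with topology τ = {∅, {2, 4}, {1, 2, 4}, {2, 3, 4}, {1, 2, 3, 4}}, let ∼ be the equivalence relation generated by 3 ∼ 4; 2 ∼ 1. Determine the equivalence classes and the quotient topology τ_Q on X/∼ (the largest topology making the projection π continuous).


X/∼ = {[1=2], [3=4]}; |τ_Q| = 2.

Equivalence classes: [1=2], [3=4].
Quotient map π: X → X/∼ sends 1 ↦ [1=2], 2 ↦ [1=2], 3 ↦ [3=4], 4 ↦ [3=4].
For each subset V ⊆ X/∼, compute π^{-1}(V) ⊆ X and check whether π^{-1}(V) ∈ τ. V is open in τ_Q iff π^{-1}(V) ∈ τ.
  V = {}: π^{-1}(V) = ∅ ∈ τ ✓.
  V = {[1=2]}: π^{-1}(V) = {1, 2} ∉ τ ✗.
  V = {[3=4]}: π^{-1}(V) = {3, 4} ∉ τ ✗.
  V = {[1=2], [3=4]}: π^{-1}(V) = {1, 2, 3, 4} ∈ τ ✓.
Open sets in the quotient: τ_Q = {{}, {[1=2], [3=4]}} (2 elements).


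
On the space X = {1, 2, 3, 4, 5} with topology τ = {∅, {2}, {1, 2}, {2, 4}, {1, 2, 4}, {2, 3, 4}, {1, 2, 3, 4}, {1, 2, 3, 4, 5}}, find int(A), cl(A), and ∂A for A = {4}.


int(A) = ∅, cl(A) = {3, 4, 5}, ∂A = {3, 4, 5}.

Closed sets in (X, τ) are complements of opens:
  closed(X, τ) = {∅, {5}, {1, 5}, {3, 5}, {1, 3, 5}, {3, 4, 5}, {1, 3, 4, 5}, {1, 2, 3, 4, 5}}.
int(A) = ⋃ {U ∈ τ : U ⊆ A}. Opens contained in A: ∅.
Taking the union of these: int(A) = ∅.
cl(A) = ⋂ {C closed : A ⊆ C}. Closed sets containing A: {3, 4, 5}, {1, 3, 4, 5}, {1, 2, 3, 4, 5}.
Intersecting these: cl(A) = {3, 4, 5}.
∂A = cl(A) ∖ int(A) = {3, 4, 5} ∖ ∅ = {3, 4, 5}.


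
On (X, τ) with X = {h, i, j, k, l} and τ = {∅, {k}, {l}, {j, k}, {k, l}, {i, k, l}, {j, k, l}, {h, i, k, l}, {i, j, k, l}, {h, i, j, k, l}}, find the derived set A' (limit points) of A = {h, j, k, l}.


A' = {h, i, j}

For each x ∈ X, list the open sets U ∈ τ with x ∈ U, then check whether U ∩ (A ∖ {x}) ≠ ∅ for every such U.
  x = h: opens ∋ x are {h, i, k, l}, {h, i, j, k, l}; each meets A ∖ {h}, so x IS a limit point.
  x = i: opens ∋ x are {i, k, l}, {h, i, k, l}, {i, j, k, l}, {h, i, j, k, l}; each meets A ∖ {i}, so x IS a limit point.
  x = j: opens ∋ x are {j, k}, {j, k, l}, {i, j, k, l}, {h, i, j, k, l}; each meets A ∖ {j}, so x IS a limit point.
  x = k: open {k} ∋ x has {k} ∩ (A ∖ {k}) = ∅, so x is NOT a limit point.
  x = l: open {l} ∋ x has {l} ∩ (A ∖ {l}) = ∅, so x is NOT a limit point.
Collecting: A' = {h, i, j}.


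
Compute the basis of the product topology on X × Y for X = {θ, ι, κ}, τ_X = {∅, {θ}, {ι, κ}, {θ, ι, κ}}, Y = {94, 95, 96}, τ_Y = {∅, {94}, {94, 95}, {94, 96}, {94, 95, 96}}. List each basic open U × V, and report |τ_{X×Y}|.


Basis B = {∅ × ∅, {θ} × {94}, {θ} × {94, 95}, {θ} × {94, 96}, {ι, κ} × {94}, {θ} × {94, 95, 96}, {θ, ι, κ} × {94}, {ι, κ} × {94, 95}, {ι, κ} × {94, 96}, {θ, ι, κ} × {94, 95}, {θ, ι, κ} × {94, 96}, {ι, κ} × {94, 95, 96}, {θ, ι, κ} × {94, 95, 96}}; |τ_{X×Y}| = 25.

Enumerate products U × V with U ∈ τ_X, V ∈ τ_Y (deduplicated):
  ∅ × ∅ = {} (∅)
  {θ} × {94} = {(θ,94)}
  {θ} × {94, 95} = {(θ,94), (θ,95)}
  {θ} × {94, 96} = {(θ,94), (θ,96)}
  {ι, κ} × {94} = {(ι,94), (κ,94)}
  {θ} × {94, 95, 96} = {(θ,94), (θ,95), (θ,96)}
  {θ, ι, κ} × {94} = {(θ,94), (ι,94), (κ,94)}
  {ι, κ} × {94, 95} = {(ι,94), (ι,95), (κ,94), (κ,95)}
  {ι, κ} × {94, 96} = {(ι,94), (ι,96), (κ,94), (κ,96)}
  {θ, ι, κ} × {94, 95} = {(θ,94), (θ,95), (ι,94), (ι,95), (κ,94), (κ,95)}
  {θ, ι, κ} × {94, 96} = {(θ,94), (θ,96), (ι,94), (ι,96), (κ,94), (κ,96)}
  {ι, κ} × {94, 95, 96} = {(ι,94), (ι,95), (ι,96), (κ,94), (κ,95), (κ,96)}
  {θ, ι, κ} × {94, 95, 96} = {(θ,94), (θ,95), (θ,96), (ι,94), (ι,95), (ι,96), (κ,94), (κ,95), (κ,96)}
These 13 distinct sets form the basis B.
Close under arbitrary unions to get τ_{X×Y}; counting gives |τ_{X×Y}| = 25.


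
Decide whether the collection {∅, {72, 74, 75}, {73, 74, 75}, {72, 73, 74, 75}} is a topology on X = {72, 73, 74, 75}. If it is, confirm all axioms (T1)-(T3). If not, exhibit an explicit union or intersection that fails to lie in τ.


τ is NOT a topology on X.

Axiom (T1): ∅ ∈ τ? Yes; X ∈ τ? Yes.
Axiom (T2/T3): check pairwise unions and intersections of members of τ.
Counterexample for (T3): {72, 74, 75} ∩ {73, 74, 75} = {74, 75} ∉ τ. Therefore τ is NOT a topology.


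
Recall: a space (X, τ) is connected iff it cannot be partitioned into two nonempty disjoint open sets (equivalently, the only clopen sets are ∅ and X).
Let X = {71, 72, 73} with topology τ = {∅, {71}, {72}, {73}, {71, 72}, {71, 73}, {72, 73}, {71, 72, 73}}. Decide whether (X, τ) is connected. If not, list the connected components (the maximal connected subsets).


(X, τ) is disconnected; components = [{71}, {72}, {73}].

Find clopen sets (U ∈ τ with X ∖ U ∈ τ):
  U = ∅, X ∖ U = {71, 72, 73} — both open, so U is clopen.
  U = {71}, X ∖ U = {72, 73} — both open, so U is clopen.
  U = {72}, X ∖ U = {71, 73} — both open, so U is clopen.
  U = {73}, X ∖ U = {71, 72} — both open, so U is clopen.
  U = {71, 72}, X ∖ U = {73} — both open, so U is clopen.
  U = {71, 73}, X ∖ U = {72} — both open, so U is clopen.
  U = {72, 73}, X ∖ U = {71} — both open, so U is clopen.
  U = {71, 72, 73}, X ∖ U = ∅ — both open, so U is clopen.
Nontrivial clopen(s) exist: e.g. {72}. So (X, τ) is disconnected.
Compute connected components by grouping points that agree on all clopens:
  component: {71}
  component: {72}
  component: {73}


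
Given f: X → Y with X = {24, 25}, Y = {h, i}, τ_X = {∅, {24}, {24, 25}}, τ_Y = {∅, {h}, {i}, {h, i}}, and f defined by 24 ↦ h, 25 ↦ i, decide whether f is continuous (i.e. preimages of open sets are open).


f is NOT continuous.

Compute f^{-1}(U) for each U ∈ τ_Y:
  U = ∅: f^{-1}(U) = ∅ ∈ τ_X ✓.
  U = {h}: f^{-1}(U) = {24} ∈ τ_X ✓.
  U = {i}: f^{-1}(U) = {25} ∉ τ_X ✗.
  U = {h, i}: f^{-1}(U) = {24, 25} ∈ τ_X ✓.
Found U = {i} with f^{-1}(U) = {25} not in τ_X. Therefore f is NOT continuous.


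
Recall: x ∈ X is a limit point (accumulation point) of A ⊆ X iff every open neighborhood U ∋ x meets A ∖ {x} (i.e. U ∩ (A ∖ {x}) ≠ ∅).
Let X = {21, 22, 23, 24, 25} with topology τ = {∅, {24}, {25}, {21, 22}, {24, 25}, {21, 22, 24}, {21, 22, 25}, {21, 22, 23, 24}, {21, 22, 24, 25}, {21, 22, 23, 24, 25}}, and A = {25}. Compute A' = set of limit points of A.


A' = ∅

For each x ∈ X, list the open sets U ∈ τ with x ∈ U, then check whether U ∩ (A ∖ {x}) ≠ ∅ for every such U.
  x = 21: open {21, 22} ∋ x has {21, 22} ∩ (A ∖ {21}) = ∅, so x is NOT a limit point.
  x = 22: open {21, 22} ∋ x has {21, 22} ∩ (A ∖ {22}) = ∅, so x is NOT a limit point.
  x = 23: open {21, 22, 23, 24} ∋ x has {21, 22, 23, 24} ∩ (A ∖ {23}) = ∅, so x is NOT a limit point.
  x = 24: open {24} ∋ x has {24} ∩ (A ∖ {24}) = ∅, so x is NOT a limit point.
  x = 25: open {25} ∋ x has {25} ∩ (A ∖ {25}) = ∅, so x is NOT a limit point.
Collecting: A' = ∅.


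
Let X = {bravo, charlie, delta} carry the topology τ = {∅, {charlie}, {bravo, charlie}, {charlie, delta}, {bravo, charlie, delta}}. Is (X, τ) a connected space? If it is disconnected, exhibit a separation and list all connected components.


(X, τ) is connected.

Find clopen sets (U ∈ τ with X ∖ U ∈ τ):
  U = ∅, X ∖ U = {bravo, charlie, delta} — both open, so U is clopen.
  U = {bravo, charlie, delta}, X ∖ U = ∅ — both open, so U is clopen.
Only trivial clopens (∅ and X) exist, so (X, τ) is connected.
Compute connected components by grouping points that agree on all clopens:
  component: {bravo, charlie, delta}
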